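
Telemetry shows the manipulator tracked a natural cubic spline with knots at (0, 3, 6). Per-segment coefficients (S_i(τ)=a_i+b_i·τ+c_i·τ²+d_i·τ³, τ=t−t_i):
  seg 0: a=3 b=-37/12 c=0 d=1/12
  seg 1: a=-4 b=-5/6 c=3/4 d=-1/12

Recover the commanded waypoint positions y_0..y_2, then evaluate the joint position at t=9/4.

y_0 = S_0(0) = a_0 = 3
y_1 = S_1(0) = a_1 = -4
y_2 = S_1(3) = -2
t_q=9/4 is in segment 0 (τ=9/4); S_0(τ)=-765/256

y_0=3 y_1=-4 y_2=-2
S(9/4) = -765/256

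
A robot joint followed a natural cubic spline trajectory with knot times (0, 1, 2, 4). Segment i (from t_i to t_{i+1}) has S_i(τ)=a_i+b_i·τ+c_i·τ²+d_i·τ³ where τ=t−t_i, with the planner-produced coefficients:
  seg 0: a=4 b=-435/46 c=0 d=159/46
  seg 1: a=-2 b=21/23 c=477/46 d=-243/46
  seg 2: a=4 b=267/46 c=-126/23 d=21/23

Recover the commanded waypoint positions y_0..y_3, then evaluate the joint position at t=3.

y_0=4 y_1=-2 y_2=4 y_3=1
S(3) = 241/46

y_0 = S_0(0) = a_0 = 4
y_1 = S_1(0) = a_1 = -2
y_2 = S_2(0) = a_2 = 4
y_3 = S_2(2) = 1
t_q=3 is in segment 2 (τ=1); S_2(τ)=241/46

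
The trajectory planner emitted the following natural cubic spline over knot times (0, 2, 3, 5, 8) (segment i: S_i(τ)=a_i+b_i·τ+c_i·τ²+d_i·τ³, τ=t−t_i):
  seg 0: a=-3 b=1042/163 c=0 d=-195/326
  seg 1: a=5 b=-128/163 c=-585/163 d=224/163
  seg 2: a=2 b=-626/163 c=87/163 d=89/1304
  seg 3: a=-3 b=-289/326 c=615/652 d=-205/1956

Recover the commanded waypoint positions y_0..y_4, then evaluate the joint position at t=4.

y_0=-3 y_1=5 y_2=2 y_3=-3 y_4=0
S(4) = -1615/1304

y_0 = S_0(0) = a_0 = -3
y_1 = S_1(0) = a_1 = 5
y_2 = S_2(0) = a_2 = 2
y_3 = S_3(0) = a_3 = -3
y_4 = S_3(3) = 0
t_q=4 is in segment 2 (τ=1); S_2(τ)=-1615/1304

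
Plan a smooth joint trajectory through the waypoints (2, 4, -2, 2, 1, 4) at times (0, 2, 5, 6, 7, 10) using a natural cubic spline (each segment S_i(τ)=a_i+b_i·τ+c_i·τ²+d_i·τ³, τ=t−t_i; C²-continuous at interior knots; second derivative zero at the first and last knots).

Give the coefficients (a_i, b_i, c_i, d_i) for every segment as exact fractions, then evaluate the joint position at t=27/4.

  seg 0: a=2 b=1643/707 c=0 d=-234/707
  seg 1: a=4 b=-1165/707 c=-1404/707 d=1321/2121
  seg 2: a=-2 b=2300/707 c=2559/707 d=-2031/707
  seg 3: a=2 b=1325/707 c=-3534/707 d=1502/707
  seg 4: a=1 b=-1237/707 c=972/707 d=-108/707
S(27/4) = 33713/22624

Δ: Δ0=1, Δ1=-2, Δ2=4, Δ3=-1, Δ4=1
row 1: diag=10, rhs=-18; c'=3/10, d'=-9/5
row 2: denom=8−3·3/10=71/10; d'=(36−3·-9/5)/(71/10)=414/71
row 3: denom=4−1·10/71=274/71; d'=(-30−1·414/71)/(274/71)=-1272/137
row 4: denom=8−1·71/274=2121/274; d'=(12−1·-1272/137)/(2121/274)=1944/707
back: M4=1944/707
back: M3=-1272/137−71/274·1944/707=-7068/707
back: M2=414/71−10/71·-7068/707=5118/707
back: M1=-9/5−3/10·5118/707=-2808/707
M: M0=0, M1=-2808/707, M2=5118/707, M3=-7068/707, M4=1944/707, M5=0
seg 0: a=2, c=M0/2=0, d=(M1−M0)/(6·2)=-234/707, b=Δ0−h0·(2M0+M1)/6=1643/707
seg 1: a=4, c=M1/2=-1404/707, d=(M2−M1)/(6·3)=1321/2121, b=Δ1−h1·(2M1+M2)/6=-1165/707
seg 2: a=-2, c=M2/2=2559/707, d=(M3−M2)/(6·1)=-2031/707, b=Δ2−h2·(2M2+M3)/6=2300/707
seg 3: a=2, c=M3/2=-3534/707, d=(M4−M3)/(6·1)=1502/707, b=Δ3−h3·(2M3+M4)/6=1325/707
seg 4: a=1, c=M4/2=972/707, d=(M5−M4)/(6·3)=-108/707, b=Δ4−h4·(2M4+M5)/6=-1237/707
t_q=27/4 → seg 3, τ=3/4; S=2+1325/707·τ+-3534/707·τ²+1502/707·τ³=33713/22624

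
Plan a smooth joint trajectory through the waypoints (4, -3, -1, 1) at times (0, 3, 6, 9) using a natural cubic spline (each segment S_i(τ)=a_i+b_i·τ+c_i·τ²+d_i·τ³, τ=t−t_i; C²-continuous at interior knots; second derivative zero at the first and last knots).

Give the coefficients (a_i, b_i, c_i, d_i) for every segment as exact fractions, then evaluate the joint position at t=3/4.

  seg 0: a=4 b=-47/15 c=0 d=4/45
  seg 1: a=-3 b=-11/15 c=4/5 d=-1/9
  seg 2: a=-1 b=16/15 c=-1/5 d=1/45
S(3/4) = 27/16

Δ: Δ0=-7/3, Δ1=2/3, Δ2=2/3
row 1: diag=12, rhs=18; c'=1/4, d'=3/2
row 2: denom=12−3·1/4=45/4; d'=(0−3·3/2)/(45/4)=-2/5
back: M2=-2/5
back: M1=3/2−1/4·-2/5=8/5
M: M0=0, M1=8/5, M2=-2/5, M3=0
seg 0: a=4, c=M0/2=0, d=(M1−M0)/(6·3)=4/45, b=Δ0−h0·(2M0+M1)/6=-47/15
seg 1: a=-3, c=M1/2=4/5, d=(M2−M1)/(6·3)=-1/9, b=Δ1−h1·(2M1+M2)/6=-11/15
seg 2: a=-1, c=M2/2=-1/5, d=(M3−M2)/(6·3)=1/45, b=Δ2−h2·(2M2+M3)/6=16/15
t_q=3/4 → seg 0, τ=3/4; S=4+-47/15·τ+0·τ²+4/45·τ³=27/16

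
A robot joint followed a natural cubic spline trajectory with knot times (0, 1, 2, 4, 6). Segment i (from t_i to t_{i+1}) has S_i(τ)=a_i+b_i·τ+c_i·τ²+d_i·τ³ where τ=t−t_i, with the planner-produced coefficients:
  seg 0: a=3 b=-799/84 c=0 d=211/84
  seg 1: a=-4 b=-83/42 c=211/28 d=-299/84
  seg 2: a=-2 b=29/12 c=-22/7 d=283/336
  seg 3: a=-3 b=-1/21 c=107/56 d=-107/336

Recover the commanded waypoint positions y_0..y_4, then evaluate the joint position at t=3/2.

y_0=3 y_1=-4 y_2=-2 y_3=-3 y_4=2
S(3/2) = -795/224

y_0 = S_0(0) = a_0 = 3
y_1 = S_1(0) = a_1 = -4
y_2 = S_2(0) = a_2 = -2
y_3 = S_3(0) = a_3 = -3
y_4 = S_3(2) = 2
t_q=3/2 is in segment 1 (τ=1/2); S_1(τ)=-795/224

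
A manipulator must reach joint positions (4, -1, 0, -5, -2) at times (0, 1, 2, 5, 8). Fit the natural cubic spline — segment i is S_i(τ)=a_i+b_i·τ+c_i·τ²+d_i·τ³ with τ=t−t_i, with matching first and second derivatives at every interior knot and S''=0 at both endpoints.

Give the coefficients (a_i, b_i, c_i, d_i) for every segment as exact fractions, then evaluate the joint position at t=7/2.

  seg 0: a=4 b=-1121/168 c=0 d=281/168
  seg 1: a=-1 b=-139/84 c=281/56 d=-397/168
  seg 2: a=0 b=31/24 c=-29/14 d=547/1512
  seg 3: a=-5 b=-115/84 c=199/168 d=-199/1512
S(7/2) = -673/448

Δ: Δ0=-5, Δ1=1, Δ2=-5/3, Δ3=1
row 1: diag=4, rhs=36; c'=1/4, d'=9
row 2: denom=8−1·1/4=31/4; d'=(-16−1·9)/(31/4)=-100/31
row 3: denom=12−3·12/31=336/31; d'=(16−3·-100/31)/(336/31)=199/84
back: M3=199/84
back: M2=-100/31−12/31·199/84=-29/7
back: M1=9−1/4·-29/7=281/28
M: M0=0, M1=281/28, M2=-29/7, M3=199/84, M4=0
seg 0: a=4, c=M0/2=0, d=(M1−M0)/(6·1)=281/168, b=Δ0−h0·(2M0+M1)/6=-1121/168
seg 1: a=-1, c=M1/2=281/56, d=(M2−M1)/(6·1)=-397/168, b=Δ1−h1·(2M1+M2)/6=-139/84
seg 2: a=0, c=M2/2=-29/14, d=(M3−M2)/(6·3)=547/1512, b=Δ2−h2·(2M2+M3)/6=31/24
seg 3: a=-5, c=M3/2=199/168, d=(M4−M3)/(6·3)=-199/1512, b=Δ3−h3·(2M3+M4)/6=-115/84
t_q=7/2 → seg 2, τ=3/2; S=0+31/24·τ+-29/14·τ²+547/1512·τ³=-673/448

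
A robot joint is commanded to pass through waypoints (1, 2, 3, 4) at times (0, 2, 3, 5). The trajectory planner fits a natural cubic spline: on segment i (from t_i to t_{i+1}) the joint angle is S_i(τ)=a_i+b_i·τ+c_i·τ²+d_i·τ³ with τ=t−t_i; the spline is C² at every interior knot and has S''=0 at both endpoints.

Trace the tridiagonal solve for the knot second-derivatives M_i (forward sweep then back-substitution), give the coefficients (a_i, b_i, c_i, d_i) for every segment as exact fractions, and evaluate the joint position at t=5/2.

  seg 0: a=1 b=3/10 c=0 d=1/20
  seg 1: a=2 b=9/10 c=3/10 d=-1/5
  seg 2: a=3 b=9/10 c=-3/10 d=1/20
S(5/2) = 5/2

Δ: Δ0=1/2, Δ1=1, Δ2=1/2
row 1: diag=6, rhs=3; c'=1/6, d'=1/2
row 2: denom=6−1·1/6=35/6; d'=(-3−1·1/2)/(35/6)=-3/5
back: M2=-3/5
back: M1=1/2−1/6·-3/5=3/5
M: M0=0, M1=3/5, M2=-3/5, M3=0
seg 0: a=1, c=M0/2=0, d=(M1−M0)/(6·2)=1/20, b=Δ0−h0·(2M0+M1)/6=3/10
seg 1: a=2, c=M1/2=3/10, d=(M2−M1)/(6·1)=-1/5, b=Δ1−h1·(2M1+M2)/6=9/10
seg 2: a=3, c=M2/2=-3/10, d=(M3−M2)/(6·2)=1/20, b=Δ2−h2·(2M2+M3)/6=9/10
t_q=5/2 → seg 1, τ=1/2; S=2+9/10·τ+3/10·τ²+-1/5·τ³=5/2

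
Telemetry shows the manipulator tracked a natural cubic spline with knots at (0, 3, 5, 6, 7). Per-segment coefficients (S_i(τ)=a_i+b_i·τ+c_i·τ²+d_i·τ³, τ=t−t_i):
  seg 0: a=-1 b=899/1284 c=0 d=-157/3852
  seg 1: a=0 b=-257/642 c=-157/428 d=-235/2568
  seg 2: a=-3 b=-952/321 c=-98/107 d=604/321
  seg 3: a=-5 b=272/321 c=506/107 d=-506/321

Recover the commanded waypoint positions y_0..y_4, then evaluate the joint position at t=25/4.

y_0 = S_0(0) = a_0 = -1
y_1 = S_1(0) = a_1 = 0
y_2 = S_2(0) = a_2 = -3
y_3 = S_3(0) = a_3 = -5
y_4 = S_3(1) = -1
t_q=25/4 is in segment 3 (τ=1/4); S_3(τ)=-15467/3424

y_0=-1 y_1=0 y_2=-3 y_3=-5 y_4=-1
S(25/4) = -15467/3424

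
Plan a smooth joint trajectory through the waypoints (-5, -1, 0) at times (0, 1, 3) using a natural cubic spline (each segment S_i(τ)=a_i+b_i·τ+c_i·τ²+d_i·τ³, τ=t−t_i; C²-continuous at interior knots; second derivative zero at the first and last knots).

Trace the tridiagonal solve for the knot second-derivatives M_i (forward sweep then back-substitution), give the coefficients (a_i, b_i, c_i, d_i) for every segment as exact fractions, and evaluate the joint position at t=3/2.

  seg 0: a=-5 b=55/12 c=0 d=-7/12
  seg 1: a=-1 b=17/6 c=-7/4 d=7/24
S(3/2) = 1/64

Δ: Δ0=4, Δ1=1/2
row 1: diag=6, rhs=-21; c'=1/3, d'=-7/2
back: M1=-7/2
M: M0=0, M1=-7/2, M2=0
seg 0: a=-5, c=M0/2=0, d=(M1−M0)/(6·1)=-7/12, b=Δ0−h0·(2M0+M1)/6=55/12
seg 1: a=-1, c=M1/2=-7/4, d=(M2−M1)/(6·2)=7/24, b=Δ1−h1·(2M1+M2)/6=17/6
t_q=3/2 → seg 1, τ=1/2; S=-1+17/6·τ+-7/4·τ²+7/24·τ³=1/64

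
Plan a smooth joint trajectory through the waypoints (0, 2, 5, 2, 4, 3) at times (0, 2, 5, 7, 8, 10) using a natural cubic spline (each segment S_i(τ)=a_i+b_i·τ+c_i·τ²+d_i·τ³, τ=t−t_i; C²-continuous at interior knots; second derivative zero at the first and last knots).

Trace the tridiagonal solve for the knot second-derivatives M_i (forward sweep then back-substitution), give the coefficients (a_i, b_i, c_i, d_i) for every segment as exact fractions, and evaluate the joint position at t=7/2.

Δ: Δ0=1, Δ1=1, Δ2=-3/2, Δ3=2, Δ4=-1/2
row 1: diag=10, rhs=0; c'=3/10, d'=0
row 2: denom=10−3·3/10=91/10; d'=(-15−3·0)/(91/10)=-150/91
row 3: denom=6−2·20/91=506/91; d'=(21−2·-150/91)/(506/91)=201/46
row 4: denom=6−1·91/506=2945/506; d'=(-15−1·201/46)/(2945/506)=-9801/2945
back: M4=-9801/2945
back: M3=201/46−91/506·-9801/2945=14631/2945
back: M2=-150/91−20/91·14631/2945=-1614/589
back: M1=0−3/10·-1614/589=2421/2945
M: M0=0, M1=2421/2945, M2=-1614/589, M3=14631/2945, M4=-9801/2945, M5=0
seg 0: a=0, c=M0/2=0, d=(M1−M0)/(6·2)=807/11780, b=Δ0−h0·(2M0+M1)/6=2138/2945
seg 1: a=2, c=M1/2=2421/5890, d=(M2−M1)/(6·3)=-3497/17670, b=Δ1−h1·(2M1+M2)/6=4559/2945
seg 2: a=5, c=M2/2=-807/589, d=(M3−M2)/(6·2)=7567/11780, b=Δ2−h2·(2M2+M3)/6=-7829/5890
seg 3: a=2, c=M3/2=14631/5890, d=(M4−M3)/(6·1)=-4072/2945, b=Δ3−h3·(2M3+M4)/6=5293/5890
seg 4: a=4, c=M4/2=-9801/5890, d=(M5−M4)/(6·2)=3267/11780, b=Δ4−h4·(2M4+M5)/6=10123/5890
t_q=7/2 → seg 1, τ=3/2; S=2+4559/2945·τ+2421/5890·τ²+-3497/17670·τ³=215761/47120

  seg 0: a=0 b=2138/2945 c=0 d=807/11780
  seg 1: a=2 b=4559/2945 c=2421/5890 d=-3497/17670
  seg 2: a=5 b=-7829/5890 c=-807/589 d=7567/11780
  seg 3: a=2 b=5293/5890 c=14631/5890 d=-4072/2945
  seg 4: a=4 b=10123/5890 c=-9801/5890 d=3267/11780
S(7/2) = 215761/47120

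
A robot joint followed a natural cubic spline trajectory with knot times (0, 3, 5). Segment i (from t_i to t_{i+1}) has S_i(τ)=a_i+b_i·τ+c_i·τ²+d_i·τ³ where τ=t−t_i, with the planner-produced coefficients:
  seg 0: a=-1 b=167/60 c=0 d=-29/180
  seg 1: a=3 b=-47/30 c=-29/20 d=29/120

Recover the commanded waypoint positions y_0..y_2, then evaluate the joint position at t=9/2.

y_0=-1 y_1=3 y_2=-4
S(9/2) = -115/64

y_0 = S_0(0) = a_0 = -1
y_1 = S_1(0) = a_1 = 3
y_2 = S_1(2) = -4
t_q=9/2 is in segment 1 (τ=3/2); S_1(τ)=-115/64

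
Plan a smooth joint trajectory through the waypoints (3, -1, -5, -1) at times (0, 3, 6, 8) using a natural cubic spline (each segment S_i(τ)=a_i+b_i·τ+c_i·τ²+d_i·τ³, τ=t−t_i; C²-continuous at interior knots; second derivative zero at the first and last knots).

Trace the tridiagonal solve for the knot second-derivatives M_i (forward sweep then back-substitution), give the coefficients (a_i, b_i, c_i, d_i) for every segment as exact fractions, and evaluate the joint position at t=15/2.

  seg 0: a=3 b=-118/111 c=0 d=-10/333
  seg 1: a=-1 b=-208/111 c=-10/37 d=50/333
  seg 2: a=-5 b=62/111 c=40/37 d=-20/111
S(15/2) = -173/74

Δ: Δ0=-4/3, Δ1=-4/3, Δ2=2
row 1: diag=12, rhs=0; c'=1/4, d'=0
row 2: denom=10−3·1/4=37/4; d'=(20−3·0)/(37/4)=80/37
back: M2=80/37
back: M1=0−1/4·80/37=-20/37
M: M0=0, M1=-20/37, M2=80/37, M3=0
seg 0: a=3, c=M0/2=0, d=(M1−M0)/(6·3)=-10/333, b=Δ0−h0·(2M0+M1)/6=-118/111
seg 1: a=-1, c=M1/2=-10/37, d=(M2−M1)/(6·3)=50/333, b=Δ1−h1·(2M1+M2)/6=-208/111
seg 2: a=-5, c=M2/2=40/37, d=(M3−M2)/(6·2)=-20/111, b=Δ2−h2·(2M2+M3)/6=62/111
t_q=15/2 → seg 2, τ=3/2; S=-5+62/111·τ+40/37·τ²+-20/111·τ³=-173/74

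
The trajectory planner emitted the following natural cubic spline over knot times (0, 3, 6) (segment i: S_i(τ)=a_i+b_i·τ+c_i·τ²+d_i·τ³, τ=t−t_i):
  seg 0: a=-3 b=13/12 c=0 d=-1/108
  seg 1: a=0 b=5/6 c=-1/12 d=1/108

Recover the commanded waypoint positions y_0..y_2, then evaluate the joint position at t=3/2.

y_0=-3 y_1=0 y_2=2
S(3/2) = -45/32

y_0 = S_0(0) = a_0 = -3
y_1 = S_1(0) = a_1 = 0
y_2 = S_1(3) = 2
t_q=3/2 is in segment 0 (τ=3/2); S_0(τ)=-45/32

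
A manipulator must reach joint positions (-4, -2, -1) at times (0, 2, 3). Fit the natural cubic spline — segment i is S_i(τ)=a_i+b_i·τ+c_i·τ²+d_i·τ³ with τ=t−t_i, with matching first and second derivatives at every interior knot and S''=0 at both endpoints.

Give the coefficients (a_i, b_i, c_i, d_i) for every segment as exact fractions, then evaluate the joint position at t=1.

Δ: Δ0=1, Δ1=1
row 1: diag=6, rhs=0; c'=1/6, d'=0
back: M1=0
M: M0=0, M1=0, M2=0
seg 0: a=-4, c=M0/2=0, d=(M1−M0)/(6·2)=0, b=Δ0−h0·(2M0+M1)/6=1
seg 1: a=-2, c=M1/2=0, d=(M2−M1)/(6·1)=0, b=Δ1−h1·(2M1+M2)/6=1
t_q=1 → seg 0, τ=1; S=-4+1·τ+0·τ²+0·τ³=-3

  seg 0: a=-4 b=1 c=0 d=0
  seg 1: a=-2 b=1 c=0 d=0
S(1) = -3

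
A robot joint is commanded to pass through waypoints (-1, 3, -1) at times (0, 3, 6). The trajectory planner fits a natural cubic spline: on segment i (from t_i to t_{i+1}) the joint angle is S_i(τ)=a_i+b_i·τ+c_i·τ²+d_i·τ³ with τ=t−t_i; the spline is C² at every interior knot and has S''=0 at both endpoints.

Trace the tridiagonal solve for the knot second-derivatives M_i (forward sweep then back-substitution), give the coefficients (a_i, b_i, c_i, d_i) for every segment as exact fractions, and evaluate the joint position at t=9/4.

Δ: Δ0=4/3, Δ1=-4/3
row 1: diag=12, rhs=-16; c'=1/4, d'=-4/3
back: M1=-4/3
M: M0=0, M1=-4/3, M2=0
seg 0: a=-1, c=M0/2=0, d=(M1−M0)/(6·3)=-2/27, b=Δ0−h0·(2M0+M1)/6=2
seg 1: a=3, c=M1/2=-2/3, d=(M2−M1)/(6·3)=2/27, b=Δ1−h1·(2M1+M2)/6=0
t_q=9/4 → seg 0, τ=9/4; S=-1+2·τ+0·τ²+-2/27·τ³=85/32

  seg 0: a=-1 b=2 c=0 d=-2/27
  seg 1: a=3 b=0 c=-2/3 d=2/27
S(9/4) = 85/32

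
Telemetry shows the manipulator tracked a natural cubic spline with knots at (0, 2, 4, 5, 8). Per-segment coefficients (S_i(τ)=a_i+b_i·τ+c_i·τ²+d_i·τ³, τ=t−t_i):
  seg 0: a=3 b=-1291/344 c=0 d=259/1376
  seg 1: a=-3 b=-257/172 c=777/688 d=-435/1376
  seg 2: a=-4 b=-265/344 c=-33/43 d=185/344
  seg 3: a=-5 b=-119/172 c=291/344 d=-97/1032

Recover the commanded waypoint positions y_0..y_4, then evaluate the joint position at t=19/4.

y_0=3 y_1=-3 y_2=-4 y_3=-5 y_4=-2
S(19/4) = -105293/22016

y_0 = S_0(0) = a_0 = 3
y_1 = S_1(0) = a_1 = -3
y_2 = S_2(0) = a_2 = -4
y_3 = S_3(0) = a_3 = -5
y_4 = S_3(3) = -2
t_q=19/4 is in segment 2 (τ=3/4); S_2(τ)=-105293/22016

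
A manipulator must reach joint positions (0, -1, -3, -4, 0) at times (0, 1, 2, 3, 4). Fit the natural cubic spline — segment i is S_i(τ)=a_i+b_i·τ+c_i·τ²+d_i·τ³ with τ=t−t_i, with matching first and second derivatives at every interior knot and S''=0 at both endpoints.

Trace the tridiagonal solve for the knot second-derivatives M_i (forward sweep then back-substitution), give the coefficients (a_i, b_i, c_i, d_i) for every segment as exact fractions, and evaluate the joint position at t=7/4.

Δ: Δ0=-1, Δ1=-2, Δ2=-1, Δ3=4
row 1: diag=4, rhs=-6; c'=1/4, d'=-3/2
row 2: denom=4−1·1/4=15/4; d'=(6−1·-3/2)/(15/4)=2
row 3: denom=4−1·4/15=56/15; d'=(30−1·2)/(56/15)=15/2
back: M3=15/2
back: M2=2−4/15·15/2=0
back: M1=-3/2−1/4·0=-3/2
M: M0=0, M1=-3/2, M2=0, M3=15/2, M4=0
seg 0: a=0, c=M0/2=0, d=(M1−M0)/(6·1)=-1/4, b=Δ0−h0·(2M0+M1)/6=-3/4
seg 1: a=-1, c=M1/2=-3/4, d=(M2−M1)/(6·1)=1/4, b=Δ1−h1·(2M1+M2)/6=-3/2
seg 2: a=-3, c=M2/2=0, d=(M3−M2)/(6·1)=5/4, b=Δ2−h2·(2M2+M3)/6=-9/4
seg 3: a=-4, c=M3/2=15/4, d=(M4−M3)/(6·1)=-5/4, b=Δ3−h3·(2M3+M4)/6=3/2
t_q=7/4 → seg 1, τ=3/4; S=-1+-3/2·τ+-3/4·τ²+1/4·τ³=-625/256

  seg 0: a=0 b=-3/4 c=0 d=-1/4
  seg 1: a=-1 b=-3/2 c=-3/4 d=1/4
  seg 2: a=-3 b=-9/4 c=0 d=5/4
  seg 3: a=-4 b=3/2 c=15/4 d=-5/4
S(7/4) = -625/256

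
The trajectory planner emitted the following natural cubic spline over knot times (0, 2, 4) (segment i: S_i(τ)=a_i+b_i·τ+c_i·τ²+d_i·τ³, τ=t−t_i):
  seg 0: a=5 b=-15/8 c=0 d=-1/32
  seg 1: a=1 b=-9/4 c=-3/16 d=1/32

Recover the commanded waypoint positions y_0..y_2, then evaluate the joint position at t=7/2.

y_0 = S_0(0) = a_0 = 5
y_1 = S_1(0) = a_1 = 1
y_2 = S_1(2) = -4
t_q=7/2 is in segment 1 (τ=3/2); S_1(τ)=-689/256

y_0=5 y_1=1 y_2=-4
S(7/2) = -689/256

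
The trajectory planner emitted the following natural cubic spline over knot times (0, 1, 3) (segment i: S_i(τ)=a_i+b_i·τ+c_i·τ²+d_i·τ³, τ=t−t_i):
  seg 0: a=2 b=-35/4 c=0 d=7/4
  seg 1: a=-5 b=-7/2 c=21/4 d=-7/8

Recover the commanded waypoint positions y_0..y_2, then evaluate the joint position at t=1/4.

y_0=2 y_1=-5 y_2=2
S(1/4) = -41/256

y_0 = S_0(0) = a_0 = 2
y_1 = S_1(0) = a_1 = -5
y_2 = S_1(2) = 2
t_q=1/4 is in segment 0 (τ=1/4); S_0(τ)=-41/256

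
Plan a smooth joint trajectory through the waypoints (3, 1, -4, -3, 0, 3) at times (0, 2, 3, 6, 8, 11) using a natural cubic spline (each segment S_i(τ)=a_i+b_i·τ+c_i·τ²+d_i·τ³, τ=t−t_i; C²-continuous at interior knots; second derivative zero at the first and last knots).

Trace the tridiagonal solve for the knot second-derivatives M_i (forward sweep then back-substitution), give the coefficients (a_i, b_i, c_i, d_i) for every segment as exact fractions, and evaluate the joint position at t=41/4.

  seg 0: a=3 b=200/331 c=0 d=-531/1324
  seg 1: a=1 b=-1393/331 c=-1593/662 d=1069/662
  seg 2: a=-4 b=-2765/662 c=807/331 d=-5569/17874
  seg 3: a=-3 b=675/331 c=-727/1986 d=383/7944
  seg 4: a=0 b=2291/1986 c=-305/3972 d=305/35748
S(41/4) = 195231/84736

Δ: Δ0=-1, Δ1=-5, Δ2=1/3, Δ3=3/2, Δ4=1
row 1: diag=6, rhs=-24; c'=1/6, d'=-4
row 2: denom=8−1·1/6=47/6; d'=(32−1·-4)/(47/6)=216/47
row 3: denom=10−3·18/47=416/47; d'=(7−3·216/47)/(416/47)=-319/416
row 4: denom=10−2·47/208=993/104; d'=(-3−2·-319/416)/(993/104)=-305/1986
back: M4=-305/1986
back: M3=-319/416−47/208·-305/1986=-727/993
back: M2=216/47−18/47·-727/993=1614/331
back: M1=-4−1/6·1614/331=-1593/331
M: M0=0, M1=-1593/331, M2=1614/331, M3=-727/993, M4=-305/1986, M5=0
seg 0: a=3, c=M0/2=0, d=(M1−M0)/(6·2)=-531/1324, b=Δ0−h0·(2M0+M1)/6=200/331
seg 1: a=1, c=M1/2=-1593/662, d=(M2−M1)/(6·1)=1069/662, b=Δ1−h1·(2M1+M2)/6=-1393/331
seg 2: a=-4, c=M2/2=807/331, d=(M3−M2)/(6·3)=-5569/17874, b=Δ2−h2·(2M2+M3)/6=-2765/662
seg 3: a=-3, c=M3/2=-727/1986, d=(M4−M3)/(6·2)=383/7944, b=Δ3−h3·(2M3+M4)/6=675/331
seg 4: a=0, c=M4/2=-305/3972, d=(M5−M4)/(6·3)=305/35748, b=Δ4−h4·(2M4+M5)/6=2291/1986
t_q=41/4 → seg 4, τ=9/4; S=0+2291/1986·τ+-305/3972·τ²+305/35748·τ³=195231/84736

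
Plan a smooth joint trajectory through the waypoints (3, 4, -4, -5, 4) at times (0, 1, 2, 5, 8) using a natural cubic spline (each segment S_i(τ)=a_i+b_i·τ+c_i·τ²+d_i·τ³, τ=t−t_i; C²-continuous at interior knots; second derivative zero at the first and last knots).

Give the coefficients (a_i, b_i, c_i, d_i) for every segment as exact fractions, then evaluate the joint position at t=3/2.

Δ: Δ0=1, Δ1=-8, Δ2=-1/3, Δ3=3
row 1: diag=4, rhs=-54; c'=1/4, d'=-27/2
row 2: denom=8−1·1/4=31/4; d'=(46−1·-27/2)/(31/4)=238/31
row 3: denom=12−3·12/31=336/31; d'=(20−3·238/31)/(336/31)=-47/168
back: M3=-47/168
back: M2=238/31−12/31·-47/168=109/14
back: M1=-27/2−1/4·109/14=-865/56
M: M0=0, M1=-865/56, M2=109/14, M3=-47/168, M4=0
seg 0: a=3, c=M0/2=0, d=(M1−M0)/(6·1)=-865/336, b=Δ0−h0·(2M0+M1)/6=1201/336
seg 1: a=4, c=M1/2=-865/112, d=(M2−M1)/(6·1)=1301/336, b=Δ1−h1·(2M1+M2)/6=-697/168
seg 2: a=-4, c=M2/2=109/28, d=(M3−M2)/(6·3)=-1355/3024, b=Δ2−h2·(2M2+M3)/6=-383/48
seg 3: a=-5, c=M3/2=-47/336, d=(M4−M3)/(6·3)=47/3024, b=Δ3−h3·(2M3+M4)/6=551/168
t_q=3/2 → seg 1, τ=1/2; S=4+-697/168·τ+-865/112·τ²+1301/336·τ³=429/896

  seg 0: a=3 b=1201/336 c=0 d=-865/336
  seg 1: a=4 b=-697/168 c=-865/112 d=1301/336
  seg 2: a=-4 b=-383/48 c=109/28 d=-1355/3024
  seg 3: a=-5 b=551/168 c=-47/336 d=47/3024
S(3/2) = 429/896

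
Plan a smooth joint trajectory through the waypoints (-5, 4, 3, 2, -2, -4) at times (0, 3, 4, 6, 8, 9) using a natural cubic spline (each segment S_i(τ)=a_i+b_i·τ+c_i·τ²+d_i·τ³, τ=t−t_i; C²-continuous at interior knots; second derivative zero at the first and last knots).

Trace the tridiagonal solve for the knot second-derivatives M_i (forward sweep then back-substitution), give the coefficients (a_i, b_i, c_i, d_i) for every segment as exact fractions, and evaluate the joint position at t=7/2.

  seg 0: a=-5 b=2157/469 c=0 d=-250/1407
  seg 1: a=4 b=-93/469 c=-750/469 d=374/469
  seg 2: a=3 b=-471/469 c=372/469 d=-145/536
  seg 3: a=2 b=-1011/938 c=-1557/1876 d=173/938
  seg 4: a=-2 b=-2049/938 c=519/1876 d=-173/1876
S(7/2) = 965/268

Δ: Δ0=3, Δ1=-1, Δ2=-1/2, Δ3=-2, Δ4=-2
row 1: diag=8, rhs=-24; c'=1/8, d'=-3
row 2: denom=6−1·1/8=47/8; d'=(3−1·-3)/(47/8)=48/47
row 3: denom=8−2·16/47=344/47; d'=(-9−2·48/47)/(344/47)=-519/344
row 4: denom=6−2·47/172=469/86; d'=(0−2·-519/344)/(469/86)=519/938
back: M4=519/938
back: M3=-519/344−47/172·519/938=-1557/938
back: M2=48/47−16/47·-1557/938=744/469
back: M1=-3−1/8·744/469=-1500/469
M: M0=0, M1=-1500/469, M2=744/469, M3=-1557/938, M4=519/938, M5=0
seg 0: a=-5, c=M0/2=0, d=(M1−M0)/(6·3)=-250/1407, b=Δ0−h0·(2M0+M1)/6=2157/469
seg 1: a=4, c=M1/2=-750/469, d=(M2−M1)/(6·1)=374/469, b=Δ1−h1·(2M1+M2)/6=-93/469
seg 2: a=3, c=M2/2=372/469, d=(M3−M2)/(6·2)=-145/536, b=Δ2−h2·(2M2+M3)/6=-471/469
seg 3: a=2, c=M3/2=-1557/1876, d=(M4−M3)/(6·2)=173/938, b=Δ3−h3·(2M3+M4)/6=-1011/938
seg 4: a=-2, c=M4/2=519/1876, d=(M5−M4)/(6·1)=-173/1876, b=Δ4−h4·(2M4+M5)/6=-2049/938
t_q=7/2 → seg 1, τ=1/2; S=4+-93/469·τ+-750/469·τ²+374/469·τ³=965/268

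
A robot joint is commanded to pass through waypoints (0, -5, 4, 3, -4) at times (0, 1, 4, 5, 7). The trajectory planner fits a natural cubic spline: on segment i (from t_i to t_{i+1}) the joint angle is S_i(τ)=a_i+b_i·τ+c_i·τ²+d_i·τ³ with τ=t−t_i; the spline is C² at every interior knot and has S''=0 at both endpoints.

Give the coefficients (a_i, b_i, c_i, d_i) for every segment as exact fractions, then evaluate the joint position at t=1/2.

Δ: Δ0=-5, Δ1=3, Δ2=-1, Δ3=-7/2
row 1: diag=8, rhs=48; c'=3/8, d'=6
row 2: denom=8−3·3/8=55/8; d'=(-24−3·6)/(55/8)=-336/55
row 3: denom=6−1·8/55=322/55; d'=(-15−1·-336/55)/(322/55)=-489/322
back: M3=-489/322
back: M2=-336/55−8/55·-489/322=-948/161
back: M1=6−3/8·-948/161=2643/322
M: M0=0, M1=2643/322, M2=-948/161, M3=-489/322, M4=0
seg 0: a=0, c=M0/2=0, d=(M1−M0)/(6·1)=881/644, b=Δ0−h0·(2M0+M1)/6=-4101/644
seg 1: a=-5, c=M1/2=2643/644, d=(M2−M1)/(6·3)=-1513/1932, b=Δ1−h1·(2M1+M2)/6=-729/322
seg 2: a=4, c=M2/2=-474/161, d=(M3−M2)/(6·1)=67/92, b=Δ2−h2·(2M2+M3)/6=783/644
seg 3: a=3, c=M3/2=-489/644, d=(M4−M3)/(6·2)=163/1288, b=Δ3−h3·(2M3+M4)/6=-801/322
t_q=1/2 → seg 0, τ=1/2; S=0+-4101/644·τ+0·τ²+881/644·τ³=-15523/5152

  seg 0: a=0 b=-4101/644 c=0 d=881/644
  seg 1: a=-5 b=-729/322 c=2643/644 d=-1513/1932
  seg 2: a=4 b=783/644 c=-474/161 d=67/92
  seg 3: a=3 b=-801/322 c=-489/644 d=163/1288
S(1/2) = -15523/5152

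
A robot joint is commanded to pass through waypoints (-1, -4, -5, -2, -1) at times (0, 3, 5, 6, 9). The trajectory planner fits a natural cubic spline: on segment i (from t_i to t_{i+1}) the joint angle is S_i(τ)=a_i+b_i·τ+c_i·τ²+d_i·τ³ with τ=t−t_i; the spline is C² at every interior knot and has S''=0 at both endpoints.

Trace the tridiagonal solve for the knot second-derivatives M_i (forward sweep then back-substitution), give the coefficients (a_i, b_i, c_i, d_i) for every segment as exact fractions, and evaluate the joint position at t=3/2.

Δ: Δ0=-1, Δ1=-1/2, Δ2=3, Δ3=1/3
row 1: diag=10, rhs=3; c'=1/5, d'=3/10
row 2: denom=6−2·1/5=28/5; d'=(21−2·3/10)/(28/5)=51/14
row 3: denom=8−1·5/28=219/28; d'=(-16−1·51/14)/(219/28)=-550/219
back: M3=-550/219
back: M2=51/14−5/28·-550/219=896/219
back: M1=3/10−1/5·896/219=-227/438
M: M0=0, M1=-227/438, M2=896/219, M3=-550/219, M4=0
seg 0: a=-1, c=M0/2=0, d=(M1−M0)/(6·3)=-227/7884, b=Δ0−h0·(2M0+M1)/6=-649/876
seg 1: a=-4, c=M1/2=-227/876, d=(M2−M1)/(6·2)=673/1752, b=Δ1−h1·(2M1+M2)/6=-665/438
seg 2: a=-5, c=M2/2=448/219, d=(M3−M2)/(6·1)=-241/219, b=Δ2−h2·(2M2+M3)/6=150/73
seg 3: a=-2, c=M3/2=-275/219, d=(M4−M3)/(6·3)=275/1971, b=Δ3−h3·(2M3+M4)/6=623/219
t_q=3/2 → seg 0, τ=3/2; S=-1+-649/876·τ+0·τ²+-227/7884·τ³=-5159/2336

  seg 0: a=-1 b=-649/876 c=0 d=-227/7884
  seg 1: a=-4 b=-665/438 c=-227/876 d=673/1752
  seg 2: a=-5 b=150/73 c=448/219 d=-241/219
  seg 3: a=-2 b=623/219 c=-275/219 d=275/1971
S(3/2) = -5159/2336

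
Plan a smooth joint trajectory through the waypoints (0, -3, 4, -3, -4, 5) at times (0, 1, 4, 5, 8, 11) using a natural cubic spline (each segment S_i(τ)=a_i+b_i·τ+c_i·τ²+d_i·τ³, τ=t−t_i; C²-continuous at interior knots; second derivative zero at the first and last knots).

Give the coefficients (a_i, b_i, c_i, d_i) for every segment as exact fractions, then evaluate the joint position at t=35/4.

Δ: Δ0=-3, Δ1=7/3, Δ2=-7, Δ3=-1/3, Δ4=3
row 1: diag=8, rhs=32; c'=3/8, d'=4
row 2: denom=8−3·3/8=55/8; d'=(-56−3·4)/(55/8)=-544/55
row 3: denom=8−1·8/55=432/55; d'=(40−1·-544/55)/(432/55)=343/54
row 4: denom=12−3·55/144=521/48; d'=(20−3·343/54)/(521/48)=136/1563
back: M4=136/1563
back: M3=343/54−55/144·136/1563=3292/521
back: M2=-544/55−8/55·3292/521=-5632/521
back: M1=4−3/8·-5632/521=4196/521
M: M0=0, M1=4196/521, M2=-5632/521, M3=3292/521, M4=136/1563, M5=0
seg 0: a=0, c=M0/2=0, d=(M1−M0)/(6·1)=2098/1563, b=Δ0−h0·(2M0+M1)/6=-6787/1563
seg 1: a=-3, c=M1/2=2098/521, d=(M2−M1)/(6·3)=-546/521, b=Δ1−h1·(2M1+M2)/6=-493/1563
seg 2: a=4, c=M2/2=-2816/521, d=(M3−M2)/(6·1)=4462/1563, b=Δ2−h2·(2M2+M3)/6=-6955/1563
seg 3: a=-3, c=M3/2=1646/521, d=(M4−M3)/(6·3)=-4870/14067, b=Δ3−h3·(2M3+M4)/6=-10465/1563
seg 4: a=-4, c=M4/2=68/1563, d=(M5−M4)/(6·3)=-68/14067, b=Δ4−h4·(2M4+M5)/6=4553/1563
t_q=35/4 → seg 4, τ=3/4; S=-4+4553/1563·τ+68/1563·τ²+-68/14067·τ³=-14945/8336

  seg 0: a=0 b=-6787/1563 c=0 d=2098/1563
  seg 1: a=-3 b=-493/1563 c=2098/521 d=-546/521
  seg 2: a=4 b=-6955/1563 c=-2816/521 d=4462/1563
  seg 3: a=-3 b=-10465/1563 c=1646/521 d=-4870/14067
  seg 4: a=-4 b=4553/1563 c=68/1563 d=-68/14067
S(35/4) = -14945/8336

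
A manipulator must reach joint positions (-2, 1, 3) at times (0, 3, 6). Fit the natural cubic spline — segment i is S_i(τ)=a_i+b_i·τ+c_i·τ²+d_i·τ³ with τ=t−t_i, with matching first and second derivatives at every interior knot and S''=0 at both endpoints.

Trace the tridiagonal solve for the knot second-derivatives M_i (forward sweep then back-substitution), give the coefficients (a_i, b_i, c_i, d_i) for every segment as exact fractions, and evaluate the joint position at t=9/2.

  seg 0: a=-2 b=13/12 c=0 d=-1/108
  seg 1: a=1 b=5/6 c=-1/12 d=1/108
S(9/2) = 67/32

Δ: Δ0=1, Δ1=2/3
row 1: diag=12, rhs=-2; c'=1/4, d'=-1/6
back: M1=-1/6
M: M0=0, M1=-1/6, M2=0
seg 0: a=-2, c=M0/2=0, d=(M1−M0)/(6·3)=-1/108, b=Δ0−h0·(2M0+M1)/6=13/12
seg 1: a=1, c=M1/2=-1/12, d=(M2−M1)/(6·3)=1/108, b=Δ1−h1·(2M1+M2)/6=5/6
t_q=9/2 → seg 1, τ=3/2; S=1+5/6·τ+-1/12·τ²+1/108·τ³=67/32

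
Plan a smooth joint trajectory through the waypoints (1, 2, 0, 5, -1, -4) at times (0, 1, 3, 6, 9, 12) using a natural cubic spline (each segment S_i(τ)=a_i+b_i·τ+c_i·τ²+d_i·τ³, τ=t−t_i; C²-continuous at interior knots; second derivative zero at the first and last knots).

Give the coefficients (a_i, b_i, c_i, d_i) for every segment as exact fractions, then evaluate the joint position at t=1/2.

  seg 0: a=1 b=1733/1152 c=0 d=-581/1152
  seg 1: a=2 b=-5/576 c=-581/384 d=293/576
  seg 2: a=0 b=25/576 c=197/128 d=-3449/10368
  seg 3: a=5 b=341/1152 c=-419/288 d=2383/10368
  seg 4: a=-1 b=-1283/576 c=707/1152 d=-707/10368
S(1/2) = 5189/3072

Δ: Δ0=1, Δ1=-1, Δ2=5/3, Δ3=-2, Δ4=-1
row 1: diag=6, rhs=-12; c'=1/3, d'=-2
row 2: denom=10−2·1/3=28/3; d'=(16−2·-2)/(28/3)=15/7
row 3: denom=12−3·9/28=309/28; d'=(-22−3·15/7)/(309/28)=-796/309
row 4: denom=12−3·28/103=1152/103; d'=(6−3·-796/309)/(1152/103)=707/576
back: M4=707/576
back: M3=-796/309−28/103·707/576=-419/144
back: M2=15/7−9/28·-419/144=197/64
back: M1=-2−1/3·197/64=-581/192
M: M0=0, M1=-581/192, M2=197/64, M3=-419/144, M4=707/576, M5=0
seg 0: a=1, c=M0/2=0, d=(M1−M0)/(6·1)=-581/1152, b=Δ0−h0·(2M0+M1)/6=1733/1152
seg 1: a=2, c=M1/2=-581/384, d=(M2−M1)/(6·2)=293/576, b=Δ1−h1·(2M1+M2)/6=-5/576
seg 2: a=0, c=M2/2=197/128, d=(M3−M2)/(6·3)=-3449/10368, b=Δ2−h2·(2M2+M3)/6=25/576
seg 3: a=5, c=M3/2=-419/288, d=(M4−M3)/(6·3)=2383/10368, b=Δ3−h3·(2M3+M4)/6=341/1152
seg 4: a=-1, c=M4/2=707/1152, d=(M5−M4)/(6·3)=-707/10368, b=Δ4−h4·(2M4+M5)/6=-1283/576
t_q=1/2 → seg 0, τ=1/2; S=1+1733/1152·τ+0·τ²+-581/1152·τ³=5189/3072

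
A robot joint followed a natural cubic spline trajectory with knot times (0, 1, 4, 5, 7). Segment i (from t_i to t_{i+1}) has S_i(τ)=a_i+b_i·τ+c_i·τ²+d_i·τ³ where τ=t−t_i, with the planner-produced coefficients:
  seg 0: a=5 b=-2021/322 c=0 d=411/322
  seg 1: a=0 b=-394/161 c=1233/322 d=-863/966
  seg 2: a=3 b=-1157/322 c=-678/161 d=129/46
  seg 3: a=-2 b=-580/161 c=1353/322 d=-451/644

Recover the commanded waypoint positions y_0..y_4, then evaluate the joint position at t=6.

y_0=5 y_1=0 y_2=3 y_3=-2 y_4=2
S(6) = -1353/644

y_0 = S_0(0) = a_0 = 5
y_1 = S_1(0) = a_1 = 0
y_2 = S_2(0) = a_2 = 3
y_3 = S_3(0) = a_3 = -2
y_4 = S_3(2) = 2
t_q=6 is in segment 3 (τ=1); S_3(τ)=-1353/644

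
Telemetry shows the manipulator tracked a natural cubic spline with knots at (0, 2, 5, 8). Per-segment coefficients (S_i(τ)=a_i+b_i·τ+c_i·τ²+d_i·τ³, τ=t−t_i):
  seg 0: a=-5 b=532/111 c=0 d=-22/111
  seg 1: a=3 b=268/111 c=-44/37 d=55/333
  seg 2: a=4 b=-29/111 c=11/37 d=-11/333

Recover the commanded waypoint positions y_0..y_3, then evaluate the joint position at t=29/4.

y_0 = S_0(0) = a_0 = -5
y_1 = S_1(0) = a_1 = 3
y_2 = S_2(0) = a_2 = 4
y_3 = S_2(3) = 5
t_q=29/4 is in segment 2 (τ=9/4); S_2(τ)=10753/2368

y_0=-5 y_1=3 y_2=4 y_3=5
S(29/4) = 10753/2368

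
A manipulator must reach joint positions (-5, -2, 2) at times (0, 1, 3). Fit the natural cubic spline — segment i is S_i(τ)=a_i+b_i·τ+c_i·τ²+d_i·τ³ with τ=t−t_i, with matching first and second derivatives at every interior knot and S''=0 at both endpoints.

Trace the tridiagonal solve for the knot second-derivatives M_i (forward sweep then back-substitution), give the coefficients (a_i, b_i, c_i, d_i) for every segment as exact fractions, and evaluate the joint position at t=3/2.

Δ: Δ0=3, Δ1=2
row 1: diag=6, rhs=-6; c'=1/3, d'=-1
back: M1=-1
M: M0=0, M1=-1, M2=0
seg 0: a=-5, c=M0/2=0, d=(M1−M0)/(6·1)=-1/6, b=Δ0−h0·(2M0+M1)/6=19/6
seg 1: a=-2, c=M1/2=-1/2, d=(M2−M1)/(6·2)=1/12, b=Δ1−h1·(2M1+M2)/6=8/3
t_q=3/2 → seg 1, τ=1/2; S=-2+8/3·τ+-1/2·τ²+1/12·τ³=-25/32

  seg 0: a=-5 b=19/6 c=0 d=-1/6
  seg 1: a=-2 b=8/3 c=-1/2 d=1/12
S(3/2) = -25/32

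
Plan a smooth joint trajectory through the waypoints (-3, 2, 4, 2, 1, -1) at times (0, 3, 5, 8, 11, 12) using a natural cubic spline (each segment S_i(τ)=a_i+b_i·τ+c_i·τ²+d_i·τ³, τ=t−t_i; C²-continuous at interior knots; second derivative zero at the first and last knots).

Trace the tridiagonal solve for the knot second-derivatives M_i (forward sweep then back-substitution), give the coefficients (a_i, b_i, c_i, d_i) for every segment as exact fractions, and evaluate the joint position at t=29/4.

  seg 0: a=-3 b=1109/636 c=0 d=-49/5724
  seg 1: a=2 b=481/318 c=-49/636 d=-19/212
  seg 2: a=4 b=41/318 c=-391/636 d=667/5724
  seg 3: a=2 b=-263/636 c=23/53 d=-259/1908
  seg 4: a=1 b=-469/318 c=-167/212 d=167/636
S(29/4) = 33989/13568

Δ: Δ0=5/3, Δ1=1, Δ2=-2/3, Δ3=-1/3, Δ4=-2
row 1: diag=10, rhs=-4; c'=1/5, d'=-2/5
row 2: denom=10−2·1/5=48/5; d'=(-10−2·-2/5)/(48/5)=-23/24
row 3: denom=12−3·5/16=177/16; d'=(2−3·-23/24)/(177/16)=26/59
row 4: denom=8−3·16/59=424/59; d'=(-10−3·26/59)/(424/59)=-167/106
back: M4=-167/106
back: M3=26/59−16/59·-167/106=46/53
back: M2=-23/24−5/16·46/53=-391/318
back: M1=-2/5−1/5·-391/318=-49/318
M: M0=0, M1=-49/318, M2=-391/318, M3=46/53, M4=-167/106, M5=0
seg 0: a=-3, c=M0/2=0, d=(M1−M0)/(6·3)=-49/5724, b=Δ0−h0·(2M0+M1)/6=1109/636
seg 1: a=2, c=M1/2=-49/636, d=(M2−M1)/(6·2)=-19/212, b=Δ1−h1·(2M1+M2)/6=481/318
seg 2: a=4, c=M2/2=-391/636, d=(M3−M2)/(6·3)=667/5724, b=Δ2−h2·(2M2+M3)/6=41/318
seg 3: a=2, c=M3/2=23/53, d=(M4−M3)/(6·3)=-259/1908, b=Δ3−h3·(2M3+M4)/6=-263/636
seg 4: a=1, c=M4/2=-167/212, d=(M5−M4)/(6·1)=167/636, b=Δ4−h4·(2M4+M5)/6=-469/318
t_q=29/4 → seg 2, τ=9/4; S=4+41/318·τ+-391/636·τ²+667/5724·τ³=33989/13568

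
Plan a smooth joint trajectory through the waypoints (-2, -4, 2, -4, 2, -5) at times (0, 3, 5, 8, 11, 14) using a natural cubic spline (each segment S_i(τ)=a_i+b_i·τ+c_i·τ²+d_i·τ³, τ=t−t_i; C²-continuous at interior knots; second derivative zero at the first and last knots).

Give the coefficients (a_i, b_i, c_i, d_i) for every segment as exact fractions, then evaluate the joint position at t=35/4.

  seg 0: a=-2 b=-9/4 c=0 d=19/108
  seg 1: a=-4 b=5/2 c=19/12 d=-2/3
  seg 2: a=2 b=5/6 c=-29/12 d=53/108
  seg 3: a=-4 b=-5/12 c=2 d=-43/108
  seg 4: a=2 b=5/6 c=-19/12 d=19/108
S(35/4) = -859/256

Δ: Δ0=-2/3, Δ1=3, Δ2=-2, Δ3=2, Δ4=-7/3
row 1: diag=10, rhs=22; c'=1/5, d'=11/5
row 2: denom=10−2·1/5=48/5; d'=(-30−2·11/5)/(48/5)=-43/12
row 3: denom=12−3·5/16=177/16; d'=(24−3·-43/12)/(177/16)=556/177
row 4: denom=12−3·16/59=660/59; d'=(-26−3·556/177)/(660/59)=-19/6
back: M4=-19/6
back: M3=556/177−16/59·-19/6=4
back: M2=-43/12−5/16·4=-29/6
back: M1=11/5−1/5·-29/6=19/6
M: M0=0, M1=19/6, M2=-29/6, M3=4, M4=-19/6, M5=0
seg 0: a=-2, c=M0/2=0, d=(M1−M0)/(6·3)=19/108, b=Δ0−h0·(2M0+M1)/6=-9/4
seg 1: a=-4, c=M1/2=19/12, d=(M2−M1)/(6·2)=-2/3, b=Δ1−h1·(2M1+M2)/6=5/2
seg 2: a=2, c=M2/2=-29/12, d=(M3−M2)/(6·3)=53/108, b=Δ2−h2·(2M2+M3)/6=5/6
seg 3: a=-4, c=M3/2=2, d=(M4−M3)/(6·3)=-43/108, b=Δ3−h3·(2M3+M4)/6=-5/12
seg 4: a=2, c=M4/2=-19/12, d=(M5−M4)/(6·3)=19/108, b=Δ4−h4·(2M4+M5)/6=5/6
t_q=35/4 → seg 3, τ=3/4; S=-4+-5/12·τ+2·τ²+-43/108·τ³=-859/256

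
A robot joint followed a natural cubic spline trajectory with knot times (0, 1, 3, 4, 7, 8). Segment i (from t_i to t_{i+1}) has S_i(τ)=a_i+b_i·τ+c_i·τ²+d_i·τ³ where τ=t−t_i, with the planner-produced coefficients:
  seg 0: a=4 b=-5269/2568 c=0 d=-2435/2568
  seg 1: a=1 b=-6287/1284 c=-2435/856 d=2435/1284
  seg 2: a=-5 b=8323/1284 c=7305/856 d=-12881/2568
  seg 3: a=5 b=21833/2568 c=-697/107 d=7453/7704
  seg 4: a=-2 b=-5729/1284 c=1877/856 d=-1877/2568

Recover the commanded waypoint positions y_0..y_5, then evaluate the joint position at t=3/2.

y_0 = S_0(0) = a_0 = 4
y_1 = S_1(0) = a_1 = 1
y_2 = S_2(0) = a_2 = -5
y_3 = S_3(0) = a_3 = 5
y_4 = S_4(0) = a_4 = -2
y_5 = S_4(1) = -5
t_q=3/2 is in segment 1 (τ=1/2); S_1(τ)=-3291/1712

y_0=4 y_1=1 y_2=-5 y_3=5 y_4=-2 y_5=-5
S(3/2) = -3291/1712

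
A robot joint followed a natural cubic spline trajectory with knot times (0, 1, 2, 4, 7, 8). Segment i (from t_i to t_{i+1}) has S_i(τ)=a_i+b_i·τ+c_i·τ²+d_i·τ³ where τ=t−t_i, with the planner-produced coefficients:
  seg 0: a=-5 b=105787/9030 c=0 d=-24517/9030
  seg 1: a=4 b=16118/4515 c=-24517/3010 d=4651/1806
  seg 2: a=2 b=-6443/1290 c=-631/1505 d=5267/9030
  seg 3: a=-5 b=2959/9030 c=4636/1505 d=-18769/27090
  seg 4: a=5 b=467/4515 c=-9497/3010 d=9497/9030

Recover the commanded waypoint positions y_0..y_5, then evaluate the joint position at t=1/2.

y_0 = S_0(0) = a_0 = -5
y_1 = S_1(0) = a_1 = 4
y_2 = S_2(0) = a_2 = 2
y_3 = S_3(0) = a_3 = -5
y_4 = S_4(0) = a_4 = 5
y_5 = S_4(1) = 3
t_q=1/2 is in segment 0 (τ=1/2); S_0(τ)=12477/24080

y_0=-5 y_1=4 y_2=2 y_3=-5 y_4=5 y_5=3
S(1/2) = 12477/24080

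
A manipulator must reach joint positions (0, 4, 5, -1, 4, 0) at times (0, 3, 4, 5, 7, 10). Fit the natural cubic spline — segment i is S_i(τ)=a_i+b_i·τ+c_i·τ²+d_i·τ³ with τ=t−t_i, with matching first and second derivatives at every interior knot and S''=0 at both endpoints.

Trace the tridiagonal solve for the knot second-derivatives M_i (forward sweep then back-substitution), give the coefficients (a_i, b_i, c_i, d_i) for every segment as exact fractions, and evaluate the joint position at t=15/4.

  seg 0: a=0 b=121/207 c=0 d=155/1863
  seg 1: a=4 b=586/207 c=155/207 d=-178/69
  seg 2: a=5 b=-706/207 c=-1447/207 d=911/207
  seg 3: a=-1 b=-289/69 c=1286/207 d=-2375/1656
  seg 4: a=4 b=1429/414 c=-1981/828 d=1981/7452
S(15/4) = 12047/2208

Δ: Δ0=4/3, Δ1=1, Δ2=-6, Δ3=5/2, Δ4=-4/3
row 1: diag=8, rhs=-2; c'=1/8, d'=-1/4
row 2: denom=4−1·1/8=31/8; d'=(-42−1·-1/4)/(31/8)=-334/31
row 3: denom=6−1·8/31=178/31; d'=(51−1·-334/31)/(178/31)=1915/178
row 4: denom=10−2·31/89=828/89; d'=(-23−2·1915/178)/(828/89)=-1981/414
back: M4=-1981/414
back: M3=1915/178−31/89·-1981/414=2572/207
back: M2=-334/31−8/31·2572/207=-2894/207
back: M1=-1/4−1/8·-2894/207=310/207
M: M0=0, M1=310/207, M2=-2894/207, M3=2572/207, M4=-1981/414, M5=0
seg 0: a=0, c=M0/2=0, d=(M1−M0)/(6·3)=155/1863, b=Δ0−h0·(2M0+M1)/6=121/207
seg 1: a=4, c=M1/2=155/207, d=(M2−M1)/(6·1)=-178/69, b=Δ1−h1·(2M1+M2)/6=586/207
seg 2: a=5, c=M2/2=-1447/207, d=(M3−M2)/(6·1)=911/207, b=Δ2−h2·(2M2+M3)/6=-706/207
seg 3: a=-1, c=M3/2=1286/207, d=(M4−M3)/(6·2)=-2375/1656, b=Δ3−h3·(2M3+M4)/6=-289/69
seg 4: a=4, c=M4/2=-1981/828, d=(M5−M4)/(6·3)=1981/7452, b=Δ4−h4·(2M4+M5)/6=1429/414
t_q=15/4 → seg 1, τ=3/4; S=4+586/207·τ+155/207·τ²+-178/69·τ³=12047/2208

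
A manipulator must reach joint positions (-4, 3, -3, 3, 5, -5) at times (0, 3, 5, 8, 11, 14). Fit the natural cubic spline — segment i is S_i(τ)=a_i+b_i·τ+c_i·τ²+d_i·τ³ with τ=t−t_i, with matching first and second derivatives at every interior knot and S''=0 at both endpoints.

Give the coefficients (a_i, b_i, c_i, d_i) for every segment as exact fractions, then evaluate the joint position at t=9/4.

  seg 0: a=-4 b=2873/660 c=0 d=-1333/5940
  seg 1: a=3 b=-563/330 c=-1333/660 d=151/220
  seg 2: a=-3 b=-511/330 c=277/132 d=-1813/5940
  seg 3: a=3 b=1849/660 c=-107/165 d=-25/1188
  seg 4: a=5 b=-547/330 c=-553/660 d=553/5940
S(9/4) = 45593/14080

Δ: Δ0=7/3, Δ1=-3, Δ2=2, Δ3=2/3, Δ4=-10/3
row 1: diag=10, rhs=-32; c'=1/5, d'=-16/5
row 2: denom=10−2·1/5=48/5; d'=(30−2·-16/5)/(48/5)=91/24
row 3: denom=12−3·5/16=177/16; d'=(-8−3·91/24)/(177/16)=-310/177
row 4: denom=12−3·16/59=660/59; d'=(-24−3·-310/177)/(660/59)=-553/330
back: M4=-553/330
back: M3=-310/177−16/59·-553/330=-214/165
back: M2=91/24−5/16·-214/165=277/66
back: M1=-16/5−1/5·277/66=-1333/330
M: M0=0, M1=-1333/330, M2=277/66, M3=-214/165, M4=-553/330, M5=0
seg 0: a=-4, c=M0/2=0, d=(M1−M0)/(6·3)=-1333/5940, b=Δ0−h0·(2M0+M1)/6=2873/660
seg 1: a=3, c=M1/2=-1333/660, d=(M2−M1)/(6·2)=151/220, b=Δ1−h1·(2M1+M2)/6=-563/330
seg 2: a=-3, c=M2/2=277/132, d=(M3−M2)/(6·3)=-1813/5940, b=Δ2−h2·(2M2+M3)/6=-511/330
seg 3: a=3, c=M3/2=-107/165, d=(M4−M3)/(6·3)=-25/1188, b=Δ3−h3·(2M3+M4)/6=1849/660
seg 4: a=5, c=M4/2=-553/660, d=(M5−M4)/(6·3)=553/5940, b=Δ4−h4·(2M4+M5)/6=-547/330
t_q=9/4 → seg 0, τ=9/4; S=-4+2873/660·τ+0·τ²+-1333/5940·τ³=45593/14080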